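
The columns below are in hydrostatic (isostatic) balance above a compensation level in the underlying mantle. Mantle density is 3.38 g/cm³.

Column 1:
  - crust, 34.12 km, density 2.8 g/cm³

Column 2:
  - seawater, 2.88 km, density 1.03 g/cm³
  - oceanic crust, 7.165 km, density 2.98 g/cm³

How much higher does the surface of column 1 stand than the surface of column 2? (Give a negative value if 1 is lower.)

For any compensation level in the mantle, the mantle terms cancel and isostasy reduces to e = (Σt_1 − Σt_2) − (Σ(ρt)_1 − Σ(ρt)_2) / ρ_m.
Σt_1 = 34.12 km; Σt_2 = 10.045 km; Σ(ρt)_1 = 95.536; Σ(ρt)_2 = 24.3181 (in km·g/cm³).
e = (34.12 − 10.045) − (95.536 − 24.3181) / 3.38 = 3 km.

3 km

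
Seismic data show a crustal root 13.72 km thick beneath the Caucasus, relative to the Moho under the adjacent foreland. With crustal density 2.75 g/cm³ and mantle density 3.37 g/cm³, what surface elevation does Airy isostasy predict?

By Archimedes' principle applied to the lithosphere: ρ_c h = (ρ_m − ρ_c) r.
h = r (ρ_m − ρ_c) / ρ_c = 13.72 km × (3.37 − 2.75) / 2.75 = 3.09 km.

3.09 km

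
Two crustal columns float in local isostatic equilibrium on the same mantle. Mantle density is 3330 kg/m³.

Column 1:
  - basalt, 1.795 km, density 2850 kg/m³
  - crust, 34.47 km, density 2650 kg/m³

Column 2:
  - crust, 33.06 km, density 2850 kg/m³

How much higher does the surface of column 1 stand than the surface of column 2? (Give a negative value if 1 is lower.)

2.53 km

For any compensation level in the mantle, the mantle terms cancel and isostasy reduces to e = (Σt_1 − Σt_2) − (Σ(ρt)_1 − Σ(ρt)_2) / ρ_m.
Σt_1 = 36.265 km; Σt_2 = 33.06 km; Σ(ρt)_1 = 96461.25; Σ(ρt)_2 = 94221 (in km·kg/m³).
e = (36.265 − 33.06) − (96461.25 − 94221) / 3330 = 2.53 km.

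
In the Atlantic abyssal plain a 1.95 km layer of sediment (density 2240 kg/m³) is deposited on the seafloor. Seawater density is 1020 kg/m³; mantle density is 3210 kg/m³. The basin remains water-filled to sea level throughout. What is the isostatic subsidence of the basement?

1.09 km

Submarine loading: the sediment displaces seawater, and the subsidence is in turn flooded, so s (ρ_m − ρ_w) = t (ρ_sed − ρ_w).
s = 1.95 km × (2240 − 1020) / (3210 − 1020) = 1.09 km.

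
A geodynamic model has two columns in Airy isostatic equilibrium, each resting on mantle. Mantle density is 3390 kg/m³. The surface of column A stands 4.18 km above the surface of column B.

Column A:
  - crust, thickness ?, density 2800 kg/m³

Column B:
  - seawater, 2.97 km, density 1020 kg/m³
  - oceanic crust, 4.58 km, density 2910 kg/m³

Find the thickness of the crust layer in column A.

39.7 km

Take the compensation level at the base of the deeper column (depth z_c below the surface of column A) and equate Σ ρ_i t_i down to z_c; mantle fills any gap and the z_c terms cancel.
Column A: x×2800 + (z_c − 0 − x)×3390
Column B: 4.18×0 + 2.97×1020 + 4.58×2910 + (z_c − 4.18 − 7.55)×3390
The z_c×3390 term appears on both sides and cancels. Collect the known terms of each column as K = Σ(ρt)_known − 3390 × (depth of known layers): K_A = 0 − 3390×0 = 0; K_B = 16357.2 − 3390×(4.18 + 7.55) = −23407.5.
Balance: K_A − x×(3390 − 2800) = K_B, so x = (K_A − K_B)/(3390 − 2800) = 23407.5/590 = 39.7 km.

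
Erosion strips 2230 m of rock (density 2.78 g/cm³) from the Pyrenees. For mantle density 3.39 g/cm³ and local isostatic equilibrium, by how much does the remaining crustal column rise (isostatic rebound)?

1830 m

Unloading: uplift u = e ρ_c/ρ_m = 2230 m × 2.78/3.39 = 1830 m.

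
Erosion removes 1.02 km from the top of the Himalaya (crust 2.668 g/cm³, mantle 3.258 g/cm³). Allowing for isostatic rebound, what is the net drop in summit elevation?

Rebound u = e ρ_c/ρ_m = 1.02 km × 2.668/3.258 = 0.8353 km.
Net surface drop = e − u = 1.02 km − 0.8353 km = e (ρ_m − ρ_c)/ρ_m = 0.185 km.

0.185 km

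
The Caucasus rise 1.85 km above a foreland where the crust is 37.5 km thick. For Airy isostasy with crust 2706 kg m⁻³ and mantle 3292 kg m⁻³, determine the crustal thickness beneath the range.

47.9 km

Root depth r = h ρ_c / (ρ_m − ρ_c) = 1.85 km × 2706 / 586 = 8.543 km.
Total thickness = T + h + r = 37.5 km + 1.85 km + 8.543 km = 47.9 km.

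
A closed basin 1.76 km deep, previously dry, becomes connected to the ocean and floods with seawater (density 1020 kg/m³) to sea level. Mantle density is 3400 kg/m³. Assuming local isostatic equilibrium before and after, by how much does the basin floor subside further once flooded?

0.754 km

After flooding the water column is d + s deep. Its weight must equal the weight of mantle displaced by the extra subsidence s: (d + s) ρ_w = s ρ_m.
s = d ρ_w / (ρ_m − ρ_w) = 1.76 km × 1020/(3400 − 1020) = 0.754 km.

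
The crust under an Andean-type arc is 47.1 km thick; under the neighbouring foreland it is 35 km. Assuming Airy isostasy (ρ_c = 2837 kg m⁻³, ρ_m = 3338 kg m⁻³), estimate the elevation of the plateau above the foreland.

1.82 km

Excess crust Δ = 47.1 km − 35 km = 12.1 km, split between elevation h and root r with h + r = Δ.
Airy balance ρ_c h = (ρ_m − ρ_c) r gives r = h ρ_c/(ρ_m − ρ_c), so h (1 + ρ_c/(ρ_m − ρ_c)) = Δ, i.e. h = Δ (ρ_m − ρ_c)/ρ_m.
h = 12.1 km × 501/3338 = 1.82 km.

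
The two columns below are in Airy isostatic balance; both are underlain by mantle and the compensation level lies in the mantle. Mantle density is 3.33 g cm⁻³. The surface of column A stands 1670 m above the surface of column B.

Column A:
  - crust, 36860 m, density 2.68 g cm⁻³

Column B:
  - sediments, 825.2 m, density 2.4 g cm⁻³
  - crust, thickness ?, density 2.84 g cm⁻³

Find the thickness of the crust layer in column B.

36000 m

Take the compensation level at the base of the deeper column (depth z_c below the surface of column A) and equate Σ ρ_i t_i down to z_c; mantle fills any gap and the z_c terms cancel.
Column A: 36860×2.68 + (z_c − 36860)×3.33
Column B: 1670×0 + 825.2×2.4 + x×2.84 + (z_c − 1670 − 825.2 − x)×3.33
The z_c×3.33 term appears on both sides and cancels. Collect the known terms of each column as K = Σ(ρt)_known − 3.33 × (depth of known layers): K_A = 98784.8 − 3.33×36860 = −23959; K_B = 1980.48 − 3.33×(1670 + 825.2) = −6328.536.
Balance: K_A = K_B − x×(3.33 − 2.84), so x = (K_B − K_A)/(3.33 − 2.84) = 17630.5/0.49 = 36000 m.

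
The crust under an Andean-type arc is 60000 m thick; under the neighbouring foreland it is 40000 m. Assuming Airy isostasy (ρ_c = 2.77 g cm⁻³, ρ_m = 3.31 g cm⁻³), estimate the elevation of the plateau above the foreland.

3260 m

Excess crust Δ = 60000 m − 40000 m = 20000 m, split between elevation h and root r with h + r = Δ.
Airy balance ρ_c h = (ρ_m − ρ_c) r gives r = h ρ_c/(ρ_m − ρ_c), so h (1 + ρ_c/(ρ_m − ρ_c)) = Δ, i.e. h = Δ (ρ_m − ρ_c)/ρ_m.
h = 20000 m × 0.54/3.31 = 3260 m.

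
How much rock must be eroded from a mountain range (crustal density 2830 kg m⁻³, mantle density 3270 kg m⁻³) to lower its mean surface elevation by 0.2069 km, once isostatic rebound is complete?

1.54 km

Net drop Δ = e − u = e − e ρ_c/ρ_m = e (ρ_m − ρ_c)/ρ_m.
e = Δ ρ_m/(ρ_m − ρ_c) = 0.2069 km × 3270/440 = 1.54 km.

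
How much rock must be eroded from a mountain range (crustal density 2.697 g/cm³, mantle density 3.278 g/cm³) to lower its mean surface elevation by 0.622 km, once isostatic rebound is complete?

3.51 km

Net drop Δ = e − u = e − e ρ_c/ρ_m = e (ρ_m − ρ_c)/ρ_m.
e = Δ ρ_m/(ρ_m − ρ_c) = 0.622 km × 3.278/0.581 = 3.51 km.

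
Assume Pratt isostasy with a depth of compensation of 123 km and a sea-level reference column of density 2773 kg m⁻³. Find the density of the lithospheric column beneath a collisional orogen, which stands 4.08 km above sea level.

Pratt balance: ρ_ref D = ρ (D + h).
ρ = ρ_ref D/(D + h) = 2773 × 123 km/(123 km + 4.08 km) = 2680 kg m⁻³.

2680 kg m⁻³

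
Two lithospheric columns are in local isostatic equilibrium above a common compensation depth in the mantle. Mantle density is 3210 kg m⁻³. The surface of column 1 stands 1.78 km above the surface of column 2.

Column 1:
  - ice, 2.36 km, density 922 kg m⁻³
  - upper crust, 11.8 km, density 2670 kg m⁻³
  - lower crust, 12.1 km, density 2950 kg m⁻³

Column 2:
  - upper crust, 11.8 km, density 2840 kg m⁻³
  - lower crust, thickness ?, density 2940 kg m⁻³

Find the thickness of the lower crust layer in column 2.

Take the compensation level at the base of the deeper column (depth z_c below the surface of column 1) and equate Σ ρ_i t_i down to z_c; mantle fills any gap and the z_c terms cancel.
Column 1: 2.36×922 + 11.8×2670 + 12.1×2950 + (z_c − 26.26)×3210
Column 2: 1.78×0 + 11.8×2840 + x×2940 + (z_c − 1.78 − 11.8 − x)×3210
The z_c×3210 term appears on both sides and cancels. Collect the known terms of each column as K = Σ(ρt)_known − 3210 × (depth of known layers): K_1 = 69376.92 − 3210×26.26 = −14917.68; K_2 = 33512 − 3210×(1.78 + 11.8) = −10079.8.
Balance: K_1 = K_2 − x×(3210 − 2940), so x = (K_2 − K_1)/(3210 − 2940) = 4837.88/270 = 17.9 km.

17.9 km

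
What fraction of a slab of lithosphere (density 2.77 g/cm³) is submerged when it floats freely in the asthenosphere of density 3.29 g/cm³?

84.2%

Submerged fraction = ρ_obj/ρ_fluid = 2.77/3.29 = 84.2%.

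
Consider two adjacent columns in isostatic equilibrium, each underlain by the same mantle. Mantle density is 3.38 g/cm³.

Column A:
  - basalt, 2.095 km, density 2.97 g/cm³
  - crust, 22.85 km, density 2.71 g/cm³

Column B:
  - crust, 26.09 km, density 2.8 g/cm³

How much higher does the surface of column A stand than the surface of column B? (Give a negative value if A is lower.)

For any compensation level in the mantle, the mantle terms cancel and isostasy reduces to e = (Σt_A − Σt_B) − (Σ(ρt)_A − Σ(ρt)_B) / ρ_m.
Σt_A = 24.945 km; Σt_B = 26.09 km; Σ(ρt)_A = 68.14565; Σ(ρt)_B = 73.052 (in km·g/cm³).
e = (24.945 − 26.09) − (68.14565 − 73.052) / 3.38 = 0.307 km.

0.307 km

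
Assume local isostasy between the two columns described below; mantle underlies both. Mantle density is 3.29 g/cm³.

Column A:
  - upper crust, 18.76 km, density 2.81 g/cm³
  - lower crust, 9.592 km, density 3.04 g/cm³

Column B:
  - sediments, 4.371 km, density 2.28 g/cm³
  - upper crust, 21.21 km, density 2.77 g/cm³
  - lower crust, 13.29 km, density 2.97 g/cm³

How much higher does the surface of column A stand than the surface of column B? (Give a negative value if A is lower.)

−2.52 km

For any compensation level in the mantle, the mantle terms cancel and isostasy reduces to e = (Σt_A − Σt_B) − (Σ(ρt)_A − Σ(ρt)_B) / ρ_m.
Σt_A = 28.352 km; Σt_B = 38.871 km; Σ(ρt)_A = 81.87528; Σ(ρt)_B = 108.18888 (in km·g/cm³).
e = (28.352 − 38.871) − (81.87528 − 108.18888) / 3.29 = −2.52 km.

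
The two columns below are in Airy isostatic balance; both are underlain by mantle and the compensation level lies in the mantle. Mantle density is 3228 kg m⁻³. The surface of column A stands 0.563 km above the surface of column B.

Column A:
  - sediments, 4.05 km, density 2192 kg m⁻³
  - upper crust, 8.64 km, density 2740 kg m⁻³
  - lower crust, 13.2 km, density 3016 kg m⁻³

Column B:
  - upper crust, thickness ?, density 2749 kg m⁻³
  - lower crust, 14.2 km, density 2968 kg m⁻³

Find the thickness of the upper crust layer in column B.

11.9 km

Take the compensation level at the base of the deeper column (depth z_c below the surface of column A) and equate Σ ρ_i t_i down to z_c; mantle fills any gap and the z_c terms cancel.
Column A: 4.05×2192 + 8.64×2740 + 13.2×3016 + (z_c − 25.89)×3228
Column B: 0.563×0 + x×2749 + 14.2×2968 + (z_c − 0.563 − 14.2 − x)×3228
The z_c×3228 term appears on both sides and cancels. Collect the known terms of each column as K = Σ(ρt)_known − 3228 × (depth of known layers): K_A = 72362.4 − 3228×25.89 = −11210.52; K_B = 42145.6 − 3228×(0.563 + 14.2) = −5509.364.
Balance: K_A = K_B − x×(3228 − 2749), so x = (K_B − K_A)/(3228 − 2749) = 5701.16/479 = 11.9 km.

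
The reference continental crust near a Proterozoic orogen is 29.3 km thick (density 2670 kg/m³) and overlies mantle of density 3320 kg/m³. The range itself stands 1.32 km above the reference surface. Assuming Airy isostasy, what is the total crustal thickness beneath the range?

Root depth r = h ρ_c / (ρ_m − ρ_c) = 1.32 km × 2670 / 650 = 5.422 km.
Total thickness = T + h + r = 29.3 km + 1.32 km + 5.422 km = 36 km.

36 km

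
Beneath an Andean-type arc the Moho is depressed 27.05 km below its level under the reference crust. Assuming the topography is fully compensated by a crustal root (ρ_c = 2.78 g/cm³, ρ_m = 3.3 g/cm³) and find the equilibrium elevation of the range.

Isostatic balance requires: ρ_c h = (ρ_m − ρ_c) r.
h = r (ρ_m − ρ_c) / ρ_c = 27.05 km × (3.3 − 2.78) / 2.78 = 5.06 km.

5.06 km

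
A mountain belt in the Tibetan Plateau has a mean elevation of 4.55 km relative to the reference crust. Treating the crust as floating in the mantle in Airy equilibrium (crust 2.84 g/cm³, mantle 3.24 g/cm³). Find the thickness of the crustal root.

In Airy isostatic equilibrium: the weight of the topography is balanced by the buoyancy of the root, ρ_c h = (ρ_m − ρ_c) r.
r = h · ρ_c / (ρ_m − ρ_c) = 4.55 km × 2.84 / (3.24 − 2.84) = 32.3 km.

32.3 km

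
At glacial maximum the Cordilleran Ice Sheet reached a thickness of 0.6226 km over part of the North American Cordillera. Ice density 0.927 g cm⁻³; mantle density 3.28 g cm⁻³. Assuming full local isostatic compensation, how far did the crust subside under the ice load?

0.176 km

For local isostatic compensation: the ice load ρ_ice t is balanced by mantle displaced below, ρ_m s.
s = t ρ_ice / ρ_m = 0.6226 km × 0.927/3.28 = 0.176 km.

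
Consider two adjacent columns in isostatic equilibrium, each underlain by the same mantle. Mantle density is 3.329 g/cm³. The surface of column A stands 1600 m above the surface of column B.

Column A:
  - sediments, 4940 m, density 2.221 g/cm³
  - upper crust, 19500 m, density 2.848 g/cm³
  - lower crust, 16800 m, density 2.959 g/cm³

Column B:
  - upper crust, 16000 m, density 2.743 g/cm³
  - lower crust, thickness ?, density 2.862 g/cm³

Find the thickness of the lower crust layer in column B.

Take the compensation level at the base of the deeper column (depth z_c below the surface of column A) and equate Σ ρ_i t_i down to z_c; mantle fills any gap and the z_c terms cancel.
Column A: 4940×2.221 + 19500×2.848 + 16800×2.959 + (z_c − 41240)×3.329
Column B: 1600×0 + 16000×2.743 + x×2.862 + (z_c − 1600 − 16000 − x)×3.329
The z_c×3.329 term appears on both sides and cancels. Collect the known terms of each column as K = Σ(ρt)_known − 3.329 × (depth of known layers): K_A = 116218.94 − 3.329×41240 = −21069.02; K_B = 43888 − 3.329×(1600 + 16000) = −14702.4.
Balance: K_A = K_B − x×(3.329 − 2.862), so x = (K_B − K_A)/(3.329 − 2.862) = 6366.62/0.467 = 13600 m.

13600 m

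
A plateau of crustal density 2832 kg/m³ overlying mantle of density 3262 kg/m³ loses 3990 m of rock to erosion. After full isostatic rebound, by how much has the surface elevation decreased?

Rebound u = e ρ_c/ρ_m = 3990 m × 2832/3262 = 3464 m.
Net surface drop = e − u = 3990 m − 3464 m = e (ρ_m − ρ_c)/ρ_m = 526 m.

526 m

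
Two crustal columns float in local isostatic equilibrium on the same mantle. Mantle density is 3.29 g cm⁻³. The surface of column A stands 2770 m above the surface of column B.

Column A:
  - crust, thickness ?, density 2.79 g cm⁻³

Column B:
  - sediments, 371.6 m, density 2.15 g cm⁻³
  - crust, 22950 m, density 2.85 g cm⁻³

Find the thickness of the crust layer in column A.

39300 m

Take the compensation level at the base of the deeper column (depth z_c below the surface of column A) and equate Σ ρ_i t_i down to z_c; mantle fills any gap and the z_c terms cancel.
Column A: x×2.79 + (z_c − 0 − x)×3.29
Column B: 2770×0 + 371.6×2.15 + 22950×2.85 + (z_c − 2770 − 23321.6)×3.29
The z_c×3.29 term appears on both sides and cancels. Collect the known terms of each column as K = Σ(ρt)_known − 3.29 × (depth of known layers): K_A = 0 − 3.29×0 = 0; K_B = 66206.44 − 3.29×(2770 + 23321.6) = −19634.924.
Balance: K_A − x×(3.29 − 2.79) = K_B, so x = (K_A − K_B)/(3.29 − 2.79) = 19634.9/0.5 = 39300 m.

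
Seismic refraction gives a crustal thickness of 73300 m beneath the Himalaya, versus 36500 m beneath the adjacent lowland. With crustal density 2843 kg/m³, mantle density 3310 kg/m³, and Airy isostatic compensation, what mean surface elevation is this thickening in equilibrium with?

5190 m

Excess crust Δ = 73300 m − 36500 m = 36800 m, split between elevation h and root r with h + r = Δ.
Airy balance ρ_c h = (ρ_m − ρ_c) r gives r = h ρ_c/(ρ_m − ρ_c), so h (1 + ρ_c/(ρ_m − ρ_c)) = Δ, i.e. h = Δ (ρ_m − ρ_c)/ρ_m.
h = 36800 m × 467/3310 = 5190 m.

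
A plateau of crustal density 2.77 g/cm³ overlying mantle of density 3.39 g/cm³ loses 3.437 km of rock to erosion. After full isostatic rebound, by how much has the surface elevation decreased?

Rebound u = e ρ_c/ρ_m = 3.437 km × 2.77/3.39 = 2.808 km.
Net surface drop = e − u = 3.437 km − 2.808 km = e (ρ_m − ρ_c)/ρ_m = 0.629 km.

0.629 km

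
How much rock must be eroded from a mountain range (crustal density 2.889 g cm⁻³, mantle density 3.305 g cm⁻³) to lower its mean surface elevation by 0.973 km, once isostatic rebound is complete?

7.73 km

Net drop Δ = e − u = e − e ρ_c/ρ_m = e (ρ_m − ρ_c)/ρ_m.
e = Δ ρ_m/(ρ_m − ρ_c) = 0.973 km × 3.305/0.416 = 7.73 km.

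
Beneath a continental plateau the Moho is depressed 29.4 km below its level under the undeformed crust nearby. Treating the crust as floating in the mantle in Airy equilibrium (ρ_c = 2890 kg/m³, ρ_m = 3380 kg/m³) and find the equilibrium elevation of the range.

By Archimedes' principle applied to the lithosphere: ρ_c h = (ρ_m − ρ_c) r.
h = r (ρ_m − ρ_c) / ρ_c = 29.4 km × (3380 − 2890) / 2890 = 4.98 km.

4.98 km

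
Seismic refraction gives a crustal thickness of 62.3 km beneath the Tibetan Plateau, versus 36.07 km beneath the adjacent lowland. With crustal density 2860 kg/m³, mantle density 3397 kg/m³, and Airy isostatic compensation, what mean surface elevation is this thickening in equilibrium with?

Excess crust Δ = 62.3 km − 36.07 km = 26.23 km, split between elevation h and root r with h + r = Δ.
Airy balance ρ_c h = (ρ_m − ρ_c) r gives r = h ρ_c/(ρ_m − ρ_c), so h (1 + ρ_c/(ρ_m − ρ_c)) = Δ, i.e. h = Δ (ρ_m − ρ_c)/ρ_m.
h = 26.23 km × 537/3397 = 4.15 km.

4.15 km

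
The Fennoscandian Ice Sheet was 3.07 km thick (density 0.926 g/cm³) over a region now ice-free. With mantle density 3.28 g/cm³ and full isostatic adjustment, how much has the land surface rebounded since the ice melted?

Removing the load lets mantle flow back in; uplift u satisfies ρ_ice t = ρ_m u.
u = t ρ_ice/ρ_m = 3.07 km × 0.926/3.28 = 0.867 km.

0.867 km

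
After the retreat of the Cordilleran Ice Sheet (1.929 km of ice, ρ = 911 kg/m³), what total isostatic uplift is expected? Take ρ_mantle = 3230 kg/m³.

Removing the load lets mantle flow back in; uplift u satisfies ρ_ice t = ρ_m u.
u = t ρ_ice/ρ_m = 1.929 km × 911/3230 = 0.544 km.

0.544 km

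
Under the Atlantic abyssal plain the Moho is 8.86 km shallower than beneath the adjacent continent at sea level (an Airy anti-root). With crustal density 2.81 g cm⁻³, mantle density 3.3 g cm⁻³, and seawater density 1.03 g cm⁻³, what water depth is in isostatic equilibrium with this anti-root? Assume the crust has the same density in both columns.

2.44 km

Replacing a thickness d of crust by seawater at the top must be balanced by replacing crust with mantle at the base: d (ρ_c − ρ_w) = a (ρ_m − ρ_c).
d = a (ρ_m − ρ_c)/(ρ_c − ρ_w) = 8.86 km × 0.49/1.78 = 2.44 km.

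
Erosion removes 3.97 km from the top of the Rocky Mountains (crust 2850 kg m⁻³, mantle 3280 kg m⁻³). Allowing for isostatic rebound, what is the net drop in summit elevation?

Rebound u = e ρ_c/ρ_m = 3.97 km × 2850/3280 = 3.45 km.
Net surface drop = e − u = 3.97 km − 3.45 km = e (ρ_m − ρ_c)/ρ_m = 0.52 km.

0.52 km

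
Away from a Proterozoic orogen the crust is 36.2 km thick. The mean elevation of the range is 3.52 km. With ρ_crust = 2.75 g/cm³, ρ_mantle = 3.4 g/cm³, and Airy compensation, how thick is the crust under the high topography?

54.6 km

Root depth r = h ρ_c / (ρ_m − ρ_c) = 3.52 km × 2.75 / 0.65 = 14.89 km.
Total thickness = T + h + r = 36.2 km + 3.52 km + 14.89 km = 54.6 km.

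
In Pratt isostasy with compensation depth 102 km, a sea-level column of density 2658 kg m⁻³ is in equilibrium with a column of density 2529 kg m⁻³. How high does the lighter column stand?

ρ_ref D = ρ (D + h) → h = D (ρ_ref − ρ)/ρ.
h = 102 km × (2658 − 2529)/2529 = 5.2 km.

5.2 km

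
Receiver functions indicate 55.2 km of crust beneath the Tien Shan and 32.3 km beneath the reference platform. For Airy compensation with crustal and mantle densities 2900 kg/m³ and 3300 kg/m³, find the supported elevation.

2.78 km

Excess crust Δ = 55.2 km − 32.3 km = 22.9 km, split between elevation h and root r with h + r = Δ.
Airy balance ρ_c h = (ρ_m − ρ_c) r gives r = h ρ_c/(ρ_m − ρ_c), so h (1 + ρ_c/(ρ_m − ρ_c)) = Δ, i.e. h = Δ (ρ_m − ρ_c)/ρ_m.
h = 22.9 km × 400/3300 = 2.78 km.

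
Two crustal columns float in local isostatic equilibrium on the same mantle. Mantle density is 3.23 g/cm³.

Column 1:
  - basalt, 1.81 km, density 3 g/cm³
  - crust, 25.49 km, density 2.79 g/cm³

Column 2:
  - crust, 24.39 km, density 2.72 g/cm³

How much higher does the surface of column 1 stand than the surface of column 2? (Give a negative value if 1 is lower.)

−0.25 km

For any compensation level in the mantle, the mantle terms cancel and isostasy reduces to e = (Σt_1 − Σt_2) − (Σ(ρt)_1 − Σ(ρt)_2) / ρ_m.
Σt_1 = 27.3 km; Σt_2 = 24.39 km; Σ(ρt)_1 = 76.5471; Σ(ρt)_2 = 66.3408 (in km·g/cm³).
e = (27.3 − 24.39) − (76.5471 − 66.3408) / 3.23 = −0.25 km.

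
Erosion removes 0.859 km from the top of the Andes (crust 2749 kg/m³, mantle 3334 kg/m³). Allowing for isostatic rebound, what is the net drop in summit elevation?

0.151 km

Rebound u = e ρ_c/ρ_m = 0.859 km × 2749/3334 = 0.7083 km.
Net surface drop = e − u = 0.859 km − 0.7083 km = e (ρ_m − ρ_c)/ρ_m = 0.151 km.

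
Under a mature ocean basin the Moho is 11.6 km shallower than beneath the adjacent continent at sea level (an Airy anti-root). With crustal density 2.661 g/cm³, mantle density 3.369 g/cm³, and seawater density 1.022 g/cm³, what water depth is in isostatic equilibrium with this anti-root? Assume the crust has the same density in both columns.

Replacing a thickness d of crust by seawater at the top must be balanced by replacing crust with mantle at the base: d (ρ_c − ρ_w) = a (ρ_m − ρ_c).
d = a (ρ_m − ρ_c)/(ρ_c − ρ_w) = 11.6 km × 0.708/1.639 = 5.01 km.

5.01 km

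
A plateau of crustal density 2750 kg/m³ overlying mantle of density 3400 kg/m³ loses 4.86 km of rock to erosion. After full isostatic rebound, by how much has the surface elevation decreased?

Rebound u = e ρ_c/ρ_m = 4.86 km × 2750/3400 = 3.931 km.
Net surface drop = e − u = 4.86 km − 3.931 km = e (ρ_m − ρ_c)/ρ_m = 0.929 km.

0.929 km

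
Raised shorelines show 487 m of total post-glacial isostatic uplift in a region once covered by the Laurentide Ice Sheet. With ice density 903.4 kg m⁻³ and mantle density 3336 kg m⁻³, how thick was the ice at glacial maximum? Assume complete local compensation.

u = t ρ_ice/ρ_m → t = u ρ_m/ρ_ice = 487 m × 3336/903.4 = 1800 m.

1800 m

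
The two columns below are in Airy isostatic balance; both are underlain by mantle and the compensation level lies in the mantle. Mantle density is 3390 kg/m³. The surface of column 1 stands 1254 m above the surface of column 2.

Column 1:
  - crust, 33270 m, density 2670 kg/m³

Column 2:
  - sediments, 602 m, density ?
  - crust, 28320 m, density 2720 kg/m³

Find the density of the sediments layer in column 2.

2180 kg/m³

Take the compensation level at the base of the deeper column (depth z_c below the surface of column 1) and equate Σ ρ_i t_i down to z_c; mantle fills any gap and the z_c terms cancel.
Column 1: 33270×2670 + (z_c − 33270)×3390
Column 2: 1254×0 + 602×ρ + 28320×2720 + (z_c − 1254 − 28922)×3390
The z_c×3390 term appears on both sides and cancels. Collect the known terms of each column as K = Σ(ρt)_known − 3390 × (depth of known layers): K_1 = 88830900 − 3390×33270 = −23954400; K_2 = 77030400 − 3390×(1254 + 28922) = −25266240.
Balance: K_1 = K_2 + 602×ρ, so ρ = (K_1 − K_2)/602 = 1311840/602 = 2180 kg/m³.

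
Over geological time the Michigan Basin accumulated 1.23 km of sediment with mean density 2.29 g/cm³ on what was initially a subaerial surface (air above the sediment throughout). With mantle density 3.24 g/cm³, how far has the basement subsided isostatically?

0.869 km

Subaerial load: s = t ρ_sed / ρ_m = 1.23 km × 2.29/3.24 = 0.869 km.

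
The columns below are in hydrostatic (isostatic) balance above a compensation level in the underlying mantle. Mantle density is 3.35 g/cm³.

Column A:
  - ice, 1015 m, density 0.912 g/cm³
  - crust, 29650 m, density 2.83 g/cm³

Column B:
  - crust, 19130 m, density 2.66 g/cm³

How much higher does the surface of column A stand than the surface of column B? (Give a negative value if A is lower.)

1400 m

For any compensation level in the mantle, the mantle terms cancel and isostasy reduces to e = (Σt_A − Σt_B) − (Σ(ρt)_A − Σ(ρt)_B) / ρ_m.
Σt_A = 30665 m; Σt_B = 19130 m; Σ(ρt)_A = 84835.18; Σ(ρt)_B = 50885.8 (in m·g/cm³).
e = (30665 − 19130) − (84835.18 − 50885.8) / 3.35 = 1400 m.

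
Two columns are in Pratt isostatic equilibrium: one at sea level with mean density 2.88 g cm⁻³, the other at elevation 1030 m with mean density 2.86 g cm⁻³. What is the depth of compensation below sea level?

147000 m

ρ_ref D = ρ (D + h) → D (ρ_ref − ρ) = ρ h.
D = ρ h/(ρ_ref − ρ) = 2.86 × 1030 m/(2.88 − 2.86) = 147000 m.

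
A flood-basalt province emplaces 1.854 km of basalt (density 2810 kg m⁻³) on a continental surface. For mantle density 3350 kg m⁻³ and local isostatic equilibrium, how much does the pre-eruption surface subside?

1.56 km

Subaerial loading: s = t ρ_load / ρ_m.
s = 1.854 km × 2810/3350 = 1.56 km.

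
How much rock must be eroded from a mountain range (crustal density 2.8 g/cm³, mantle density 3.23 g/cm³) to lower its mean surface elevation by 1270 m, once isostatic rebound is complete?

9540 m

Net drop Δ = e − u = e − e ρ_c/ρ_m = e (ρ_m − ρ_c)/ρ_m.
e = Δ ρ_m/(ρ_m − ρ_c) = 1270 m × 3.23/0.43 = 9540 m.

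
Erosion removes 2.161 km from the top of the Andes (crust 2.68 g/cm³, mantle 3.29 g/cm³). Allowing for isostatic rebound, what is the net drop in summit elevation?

0.401 km

Rebound u = e ρ_c/ρ_m = 2.161 km × 2.68/3.29 = 1.76 km.
Net surface drop = e − u = 2.161 km − 1.76 km = e (ρ_m − ρ_c)/ρ_m = 0.401 km.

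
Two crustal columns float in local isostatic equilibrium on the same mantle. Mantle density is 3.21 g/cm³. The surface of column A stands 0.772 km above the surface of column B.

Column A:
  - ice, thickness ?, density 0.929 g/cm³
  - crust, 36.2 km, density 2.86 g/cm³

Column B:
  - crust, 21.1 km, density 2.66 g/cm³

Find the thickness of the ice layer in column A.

Take the compensation level at the base of the deeper column (depth z_c below the surface of column A) and equate Σ ρ_i t_i down to z_c; mantle fills any gap and the z_c terms cancel.
Column A: x×0.929 + 36.2×2.86 + (z_c − 36.2 − x)×3.21
Column B: 0.772×0 + 21.1×2.66 + (z_c − 0.772 − 21.1)×3.21
The z_c×3.21 term appears on both sides and cancels. Collect the known terms of each column as K = Σ(ρt)_known − 3.21 × (depth of known layers): K_A = 103.532 − 3.21×36.2 = −12.67; K_B = 56.126 − 3.21×(0.772 + 21.1) = −14.08312.
Balance: K_A − x×(3.21 − 0.929) = K_B, so x = (K_A − K_B)/(3.21 − 0.929) = 1.41312/2.281 = 0.62 km.

0.62 km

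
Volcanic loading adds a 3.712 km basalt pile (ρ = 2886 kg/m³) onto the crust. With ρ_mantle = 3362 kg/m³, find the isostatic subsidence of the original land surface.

Subaerial loading: s = t ρ_load / ρ_m.
s = 3.712 km × 2886/3362 = 3.19 km.

3.19 km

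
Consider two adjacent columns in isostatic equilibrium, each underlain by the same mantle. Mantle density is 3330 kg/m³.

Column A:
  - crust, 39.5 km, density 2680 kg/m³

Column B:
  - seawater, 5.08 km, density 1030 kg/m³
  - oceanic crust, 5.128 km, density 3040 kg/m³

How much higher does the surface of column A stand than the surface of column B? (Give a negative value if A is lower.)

3.75 km

For any compensation level in the mantle, the mantle terms cancel and isostasy reduces to e = (Σt_A − Σt_B) − (Σ(ρt)_A − Σ(ρt)_B) / ρ_m.
Σt_A = 39.5 km; Σt_B = 10.208 km; Σ(ρt)_A = 105860; Σ(ρt)_B = 20821.52 (in km·kg/m³).
e = (39.5 − 10.208) − (105860 − 20821.52) / 3330 = 3.75 km.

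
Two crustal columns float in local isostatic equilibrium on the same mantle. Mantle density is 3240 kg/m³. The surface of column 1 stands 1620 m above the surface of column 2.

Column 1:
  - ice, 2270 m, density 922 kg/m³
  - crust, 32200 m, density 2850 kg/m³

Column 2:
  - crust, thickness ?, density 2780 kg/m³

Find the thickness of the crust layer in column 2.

Take the compensation level at the base of the deeper column (depth z_c below the surface of column 1) and equate Σ ρ_i t_i down to z_c; mantle fills any gap and the z_c terms cancel.
Column 1: 2270×922 + 32200×2850 + (z_c − 34470)×3240
Column 2: 1620×0 + x×2780 + (z_c − 1620 − 0 − x)×3240
The z_c×3240 term appears on both sides and cancels. Collect the known terms of each column as K = Σ(ρt)_known − 3240 × (depth of known layers): K_1 = 93862940 − 3240×34470 = −17819860; K_2 = 0 − 3240×(1620 + 0) = −5248800.
Balance: K_1 = K_2 − x×(3240 − 2780), so x = (K_2 − K_1)/(3240 − 2780) = 12571100/460 = 27300 m.

27300 m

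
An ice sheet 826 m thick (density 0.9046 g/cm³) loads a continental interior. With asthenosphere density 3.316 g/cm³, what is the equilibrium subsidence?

Equating mass per unit area of the two columns: the ice load ρ_ice t is balanced by mantle displaced below, ρ_m s.
s = t ρ_ice / ρ_m = 826 m × 0.9046/3.316 = 225 m.

225 m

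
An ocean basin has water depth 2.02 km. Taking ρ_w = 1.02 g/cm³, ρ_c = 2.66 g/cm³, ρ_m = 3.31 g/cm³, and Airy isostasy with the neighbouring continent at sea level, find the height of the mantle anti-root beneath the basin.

5.1 km

Balancing pressure at the compensation depth: replacing crust with seawater at the top is compensated by replacing crust with mantle at the base: d (ρ_c − ρ_w) = a (ρ_m − ρ_c).
a = d (ρ_c − ρ_w)/(ρ_m − ρ_c) = 2.02 km × 1.64/0.65 = 5.1 km.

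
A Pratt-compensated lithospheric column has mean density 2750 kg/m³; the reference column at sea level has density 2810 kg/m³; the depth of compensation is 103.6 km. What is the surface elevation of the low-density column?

2.26 km

ρ_ref D = ρ (D + h) → h = D (ρ_ref − ρ)/ρ.
h = 103.6 km × (2810 − 2750)/2750 = 2.26 km.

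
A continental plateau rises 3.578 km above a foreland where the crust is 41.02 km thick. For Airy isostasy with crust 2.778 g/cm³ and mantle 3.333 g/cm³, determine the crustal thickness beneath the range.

Root depth r = h ρ_c / (ρ_m − ρ_c) = 3.578 km × 2.778 / 0.555 = 17.91 km.
Total thickness = T + h + r = 41.02 km + 3.578 km + 17.91 km = 62.5 km.

62.5 km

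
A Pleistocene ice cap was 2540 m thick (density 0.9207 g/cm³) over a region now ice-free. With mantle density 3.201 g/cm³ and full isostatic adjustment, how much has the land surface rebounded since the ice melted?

Removing the load lets mantle flow back in; uplift u satisfies ρ_ice t = ρ_m u.
u = t ρ_ice/ρ_m = 2540 m × 0.9207/3.201 = 731 m.

731 m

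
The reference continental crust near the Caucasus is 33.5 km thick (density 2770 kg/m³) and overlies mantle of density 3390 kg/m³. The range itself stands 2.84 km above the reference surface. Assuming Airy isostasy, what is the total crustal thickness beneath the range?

Root depth r = h ρ_c / (ρ_m − ρ_c) = 2.84 km × 2770 / 620 = 12.69 km.
Total thickness = T + h + r = 33.5 km + 2.84 km + 12.69 km = 49 km.

49 km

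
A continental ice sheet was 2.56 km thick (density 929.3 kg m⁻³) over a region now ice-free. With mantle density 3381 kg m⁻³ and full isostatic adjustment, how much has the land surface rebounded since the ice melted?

0.704 km

Removing the load lets mantle flow back in; uplift u satisfies ρ_ice t = ρ_m u.
u = t ρ_ice/ρ_m = 2.56 km × 929.3/3381 = 0.704 km.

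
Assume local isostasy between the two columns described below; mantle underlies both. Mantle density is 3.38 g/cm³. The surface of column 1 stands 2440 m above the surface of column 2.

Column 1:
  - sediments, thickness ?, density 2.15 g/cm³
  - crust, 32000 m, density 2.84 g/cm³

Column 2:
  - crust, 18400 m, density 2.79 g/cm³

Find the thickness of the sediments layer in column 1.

Take the compensation level at the base of the deeper column (depth z_c below the surface of column 1) and equate Σ ρ_i t_i down to z_c; mantle fills any gap and the z_c terms cancel.
Column 1: x×2.15 + 32000×2.84 + (z_c − 32000 − x)×3.38
Column 2: 2440×0 + 18400×2.79 + (z_c − 2440 − 18400)×3.38
The z_c×3.38 term appears on both sides and cancels. Collect the known terms of each column as K = Σ(ρt)_known − 3.38 × (depth of known layers): K_1 = 90880 − 3.38×32000 = −17280; K_2 = 51336 − 3.38×(2440 + 18400) = −19103.2.
Balance: K_1 − x×(3.38 − 2.15) = K_2, so x = (K_1 − K_2)/(3.38 − 2.15) = 1823.2/1.23 = 1480 m.

1480 m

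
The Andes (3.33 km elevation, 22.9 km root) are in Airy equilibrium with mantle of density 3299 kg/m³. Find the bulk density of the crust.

2880 kg/m³

ρ_c h = (ρ_m − ρ_c) r → ρ_c (h + r) = ρ_m r → ρ_c = ρ_m r / (h + r).
ρ_c = 3299 × 22.9 km / (3.33 km + 22.9 km) = 2880 kg/m³.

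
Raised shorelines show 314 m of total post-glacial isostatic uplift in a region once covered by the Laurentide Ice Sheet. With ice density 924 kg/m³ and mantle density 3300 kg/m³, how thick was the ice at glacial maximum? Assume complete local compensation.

1120 m

u = t ρ_ice/ρ_m → t = u ρ_m/ρ_ice = 314 m × 3300/924 = 1120 m.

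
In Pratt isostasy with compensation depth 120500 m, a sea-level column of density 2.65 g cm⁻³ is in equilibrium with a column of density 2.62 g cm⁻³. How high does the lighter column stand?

1380 m

ρ_ref D = ρ (D + h) → h = D (ρ_ref − ρ)/ρ.
h = 120500 m × (2.65 − 2.62)/2.62 = 1380 m.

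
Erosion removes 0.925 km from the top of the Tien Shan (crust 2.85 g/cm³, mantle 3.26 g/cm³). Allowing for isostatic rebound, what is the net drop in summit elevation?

Rebound u = e ρ_c/ρ_m = 0.925 km × 2.85/3.26 = 0.8087 km.
Net surface drop = e − u = 0.925 km − 0.8087 km = e (ρ_m − ρ_c)/ρ_m = 0.116 km.

0.116 km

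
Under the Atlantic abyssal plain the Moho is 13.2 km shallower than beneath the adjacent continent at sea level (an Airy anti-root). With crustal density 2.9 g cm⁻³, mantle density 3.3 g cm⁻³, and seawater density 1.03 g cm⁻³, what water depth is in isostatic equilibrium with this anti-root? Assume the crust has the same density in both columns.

Replacing a thickness d of crust by seawater at the top must be balanced by replacing crust with mantle at the base: d (ρ_c − ρ_w) = a (ρ_m − ρ_c).
d = a (ρ_m − ρ_c)/(ρ_c − ρ_w) = 13.2 km × 0.4/1.87 = 2.82 km.

2.82 km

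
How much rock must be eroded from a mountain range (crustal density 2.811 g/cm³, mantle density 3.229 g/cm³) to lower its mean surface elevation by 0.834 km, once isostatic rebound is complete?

6.44 km

Net drop Δ = e − u = e − e ρ_c/ρ_m = e (ρ_m − ρ_c)/ρ_m.
e = Δ ρ_m/(ρ_m − ρ_c) = 0.834 km × 3.229/0.418 = 6.44 km.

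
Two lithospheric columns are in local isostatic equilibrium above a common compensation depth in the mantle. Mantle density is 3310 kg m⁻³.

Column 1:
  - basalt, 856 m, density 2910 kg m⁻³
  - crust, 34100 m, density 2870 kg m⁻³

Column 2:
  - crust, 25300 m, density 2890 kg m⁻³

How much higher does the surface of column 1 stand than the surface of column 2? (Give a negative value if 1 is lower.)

1430 m

For any compensation level in the mantle, the mantle terms cancel and isostasy reduces to e = (Σt_1 − Σt_2) − (Σ(ρt)_1 − Σ(ρt)_2) / ρ_m.
Σt_1 = 34956 m; Σt_2 = 25300 m; Σ(ρt)_1 = 100357960; Σ(ρt)_2 = 73117000 (in m·kg m⁻³).
e = (34956 − 25300) − (100357960 − 73117000) / 3310 = 1430 m.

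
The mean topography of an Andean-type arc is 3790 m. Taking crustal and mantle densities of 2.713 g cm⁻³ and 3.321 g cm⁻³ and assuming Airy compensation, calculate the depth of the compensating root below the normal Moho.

For local isostatic compensation: the weight of the topography is balanced by the buoyancy of the root, ρ_c h = (ρ_m − ρ_c) r.
r = h · ρ_c / (ρ_m − ρ_c) = 3790 m × 2.713 / (3.321 − 2.713) = 16900 m.

16900 m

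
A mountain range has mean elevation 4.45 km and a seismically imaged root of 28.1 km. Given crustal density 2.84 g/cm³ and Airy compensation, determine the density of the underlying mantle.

3.29 g/cm³

Airy balance: ρ_c h = (ρ_m − ρ_c) r → ρ_m = ρ_c (1 + h/r).
ρ_m = 2.84 × (1 + 4.45 km/28.1 km) = 3.29 g/cm³.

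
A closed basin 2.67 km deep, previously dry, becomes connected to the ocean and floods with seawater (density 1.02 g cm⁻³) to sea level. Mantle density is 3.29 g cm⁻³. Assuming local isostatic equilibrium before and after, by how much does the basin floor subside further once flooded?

After flooding the water column is d + s deep. Its weight must equal the weight of mantle displaced by the extra subsidence s: (d + s) ρ_w = s ρ_m.
s = d ρ_w / (ρ_m − ρ_w) = 2.67 km × 1.02/(3.29 − 1.02) = 1.2 km.

1.2 km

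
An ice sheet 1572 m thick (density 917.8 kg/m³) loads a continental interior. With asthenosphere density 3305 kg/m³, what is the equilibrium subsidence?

For local isostatic compensation: the ice load ρ_ice t is balanced by mantle displaced below, ρ_m s.
s = t ρ_ice / ρ_m = 1572 m × 917.8/3305 = 437 m.

437 m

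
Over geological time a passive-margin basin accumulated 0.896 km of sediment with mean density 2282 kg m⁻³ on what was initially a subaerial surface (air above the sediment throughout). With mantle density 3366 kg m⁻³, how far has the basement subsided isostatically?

0.607 km

Subaerial load: s = t ρ_sed / ρ_m = 0.896 km × 2282/3366 = 0.607 km.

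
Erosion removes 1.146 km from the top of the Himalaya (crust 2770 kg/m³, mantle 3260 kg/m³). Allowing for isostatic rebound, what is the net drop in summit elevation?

0.172 km

Rebound u = e ρ_c/ρ_m = 1.146 km × 2770/3260 = 0.9737 km.
Net surface drop = e − u = 1.146 km − 0.9737 km = e (ρ_m − ρ_c)/ρ_m = 0.172 km.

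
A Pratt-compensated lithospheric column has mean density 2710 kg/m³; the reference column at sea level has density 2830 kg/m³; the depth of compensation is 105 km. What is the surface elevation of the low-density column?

4.65 km

ρ_ref D = ρ (D + h) → h = D (ρ_ref − ρ)/ρ.
h = 105 km × (2830 − 2710)/2710 = 4.65 km.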